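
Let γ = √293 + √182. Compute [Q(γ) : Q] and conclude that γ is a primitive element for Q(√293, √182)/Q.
[Q(γ) : Q] = 4 (equivalently, Q(γ) = Q(√293, √182))

Obviously Q(γ) ⊆ Q(√293, √182), and [Q(√293, √182):Q] = 4 (since 293, 182 are distinct squarefree integers > 1 with 53326 not a perfect square). To show equality we compute the minimal polynomial of γ. From γ = √293 + √182: γ^2 = 293 + 2√(53326) + 182 = 475 + 2√(53326), so γ^2 - 475 = 2√(53326); squaring, (γ^2 - 475)^2 = 4·53326, i.e. γ^4 - 950γ^2 + 225625 - 213304 = 0, i.e. γ^4 - 950γ^2 + 12321 = 0. So γ is a root of x^4 - 950x^2 + 12321. This polynomial is irreducible over Q: it has no rational root (each ±√293 ± √182 is irrational), and any factorization into two quadratics over Q would force √(53326) ∈ Q (pairing opposite roots) or √293, √182 ∈ Q (other pairings), all impossible. Hence [Q(γ):Q] = 4 = [Q(√293, √182):Q], so Q(γ) = Q(√293, √182).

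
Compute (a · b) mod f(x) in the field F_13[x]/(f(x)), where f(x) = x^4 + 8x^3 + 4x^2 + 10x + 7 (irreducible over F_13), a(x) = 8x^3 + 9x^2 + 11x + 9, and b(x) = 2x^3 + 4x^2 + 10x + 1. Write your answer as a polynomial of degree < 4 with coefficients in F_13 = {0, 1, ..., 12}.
a · b ≡ 6x^3 + 7x^2 + 11x + 11 (mod f(x))

Multiply in F_13[x]: a(x)·b(x) = (8x^3 + 9x^2 + 11x + 9)·(2x^3 + 4x^2 + 10x + 1) = 3x^6 + 11x^5 + 8x^4 + 4x^3 + 12x^2 + 10x + 9. This has degree ≥ 4, so divide by f(x) over F_13: 3x^6 + 11x^5 + 8x^4 + 4x^3 + 12x^2 + 10x + 9 = (3x^2 + 9)·(x^4 + 8x^3 + 4x^2 + 10x + 7) + (6x^3 + 7x^2 + 11x + 11). Hence a·b ≡ 6x^3 + 7x^2 + 11x + 11 (mod f). (F_13[x]/(f) is a field with 13^4 = 28561 elements since f is irreducible of degree 4.)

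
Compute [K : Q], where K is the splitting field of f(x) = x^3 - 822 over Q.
[K : Q] = 6

The roots of x^3 - 822 are ∛822, ω∛822, ω^2∛822 where ω = e^(2πi/3) is a primitive cube root of unity, so K = Q(∛822, ω). Now [Q(∛822):Q] = 3 (since 822 is not a perfect cube, x^3 - 822 is irreducible) and [Q(ω):Q] = 2. Both 2 and 3 divide [K:Q], and [K:Q] ≤ 3·2 = 6, so [K:Q] = 6. (Equivalently: Q(∛822) ⊂ R but ω ∉ R, so [K : Q(∛822)] = 2.)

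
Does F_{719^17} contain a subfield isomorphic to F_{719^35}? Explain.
No: F_{719^35} is not a subfield of F_{719^17}

F_{p^m} embeds in F_{p^n} iff m | n. Here 35 ∤ 17 (since 17 = 0·35 + 17 with remainder 17 ≠ 0), so F_{719^35} is not a subfield of F_{719^17}. Equivalently: if it were, the tower law would give 35 = [F_{719^35}:F_719] dividing [F_{719^17}:F_719] = 17, contradiction.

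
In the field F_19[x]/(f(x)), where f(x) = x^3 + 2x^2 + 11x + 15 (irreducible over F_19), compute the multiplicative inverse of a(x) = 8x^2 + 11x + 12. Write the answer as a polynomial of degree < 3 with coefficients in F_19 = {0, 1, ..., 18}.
a(x)^(-1) ≡ 14x^2 + 17x + 5 (mod f(x))

Since f is irreducible over F_19, F_19[x]/(f) is a field and a(x) ≠ 0 has an inverse. Apply the extended Euclidean algorithm to f(x) and a(x) in F_19[x]: f(x) = (12x + 17)·a(x) + (3x + 1);  a(x) = (9x + 7)·(3x + 1) + (5). The last nonzero remainder is the constant 5 = gcd(f, a) in F_19. Back-substituting through the division chain expresses 5 = s(x)·a(x) + t(x)·f(x) with s(x) ≡ 13x^2 + 9x + 6 (mod f), so (13x^2 + 9x + 6)·a(x) ≡ 5 (mod f). Multiplying by 5^(-1) ≡ 4 in F_19 gives a(x)^(-1) ≡ 4·(13x^2 + 9x + 6) ≡ 14x^2 + 17x + 5 (mod f). Check: (8x^2 + 11x + 12)·(14x^2 + 17x + 5) = 17x^4 + 5x^3 + 15x^2 + 12x + 3 ≡ 1 (mod x^3 + 2x^2 + 11x + 15).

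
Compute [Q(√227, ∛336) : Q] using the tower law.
[Q(√227, ∛336) : Q] = 6

Let L = Q(√227, ∛336). Since Q(√227) ⊂ L and [Q(√227):Q] = 2, the tower law gives 2 | [L:Q]. Likewise Q(∛336) ⊂ L with [Q(∛336):Q] = 3 (because 336 is not a perfect cube), so 3 | [L:Q]. As gcd(2,3) = 1, [L:Q] is divisible by 6. Conversely L is generated over Q by √227 and ∛336, so [L:Q] ≤ 2·3 = 6. Therefore [Q(√227, ∛336) : Q] = 6.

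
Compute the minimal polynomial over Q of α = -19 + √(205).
m_α(x) = x^2 + 38x + 156

From α + 19 = √(205), squaring gives (α + 19)^2 = 205, i.e. α^2 + 38α + 361 = 205, so α^2 + 38α + 156 = 0. The discriminant of x^2 + 38x + 156 is (38)^2 - 4·(156) = 1444 - 624 = 820, and 4·(205) is not a perfect square in Q since 205 is squarefree and ≠ 1. Hence x^2 + 38x + 156 is irreducible over Q and is the minimal polynomial of α.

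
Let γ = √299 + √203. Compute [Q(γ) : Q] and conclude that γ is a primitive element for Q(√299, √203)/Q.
[Q(γ) : Q] = 4 (equivalently, Q(γ) = Q(√299, √203))

Obviously Q(γ) ⊆ Q(√299, √203), and [Q(√299, √203):Q] = 4 (since 299, 203 are distinct squarefree integers > 1 with 60697 not a perfect square). To show equality we compute the minimal polynomial of γ. From γ = √299 + √203: γ^2 = 299 + 2√(60697) + 203 = 502 + 2√(60697), so γ^2 - 502 = 2√(60697); squaring, (γ^2 - 502)^2 = 4·60697, i.e. γ^4 - 1004γ^2 + 252004 - 242788 = 0, i.e. γ^4 - 1004γ^2 + 9216 = 0. So γ is a root of x^4 - 1004x^2 + 9216. This polynomial is irreducible over Q: it has no rational root (each ±√299 ± √203 is irrational), and any factorization into two quadratics over Q would force √(60697) ∈ Q (pairing opposite roots) or √299, √203 ∈ Q (other pairings), all impossible. Hence [Q(γ):Q] = 4 = [Q(√299, √203):Q], so Q(γ) = Q(√299, √203).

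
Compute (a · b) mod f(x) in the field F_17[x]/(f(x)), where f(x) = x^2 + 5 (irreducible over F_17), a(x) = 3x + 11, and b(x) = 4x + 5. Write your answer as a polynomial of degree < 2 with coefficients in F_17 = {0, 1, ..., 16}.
a · b ≡ 8x + 12 (mod f(x))

Multiply in F_17[x]: a(x)·b(x) = (3x + 11)·(4x + 5) = 12x^2 + 8x + 4. This has degree ≥ 2, so divide by f(x) over F_17: 12x^2 + 8x + 4 = (12)·(x^2 + 5) + (8x + 12). Hence a·b ≡ 8x + 12 (mod f). (F_17[x]/(f) is a field with 17^2 = 289 elements since f is irreducible of degree 2.)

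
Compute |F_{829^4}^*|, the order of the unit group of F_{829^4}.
|F_{829^4}^*| = 472300192080

F_{829^4} has 829^4 = 472300192081 elements; its multiplicative group consists of all nonzero elements, so |F_{829^4}^*| = 472300192081 - 1 = 472300192080. (It is cyclic since any finite subgroup of the multiplicative group of a field is cyclic.)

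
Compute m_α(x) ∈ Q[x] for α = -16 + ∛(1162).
m_α(x) = x^3 + 48x^2 + 768x + 2934

Set β = α + 16 = ∛(1162), so β^3 = 1162. Then (α + 16)^3 - 1162 = 0, i.e. α is a root of g(x) = (x + 16)^3 - 1162 = x^3 + 48x^2 + 768x + 2934. Since g(x) = h(x + 16) where h(x) = x^3 - 1162, and h is irreducible over Q (because 1162 is not a perfect cube, so h has no rational root, and a monic cubic with no rational root is irreducible), g is also irreducible (irreducibility is preserved under the substitution x → x + 16). Hence m_α(x) = x^3 + 48x^2 + 768x + 2934.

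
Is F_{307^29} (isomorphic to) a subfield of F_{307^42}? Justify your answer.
No: F_{307^29} is not a subfield of F_{307^42}

F_{p^m} embeds in F_{p^n} iff m | n. Here 29 ∤ 42 (since 42 = 1·29 + 13 with remainder 13 ≠ 0), so F_{307^29} is not a subfield of F_{307^42}. Equivalently: if it were, the tower law would give 29 = [F_{307^29}:F_307] dividing [F_{307^42}:F_307] = 42, contradiction.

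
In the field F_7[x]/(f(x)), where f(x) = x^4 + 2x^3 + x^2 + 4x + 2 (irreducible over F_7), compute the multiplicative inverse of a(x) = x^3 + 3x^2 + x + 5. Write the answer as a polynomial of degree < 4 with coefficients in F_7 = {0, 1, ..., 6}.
a(x)^(-1) ≡ 4x^3 + 2x^2 + 6x + 3 (mod f(x))

Since f is irreducible over F_7, F_7[x]/(f) is a field and a(x) ≠ 0 has an inverse. Apply the extended Euclidean algorithm to f(x) and a(x) in F_7[x]: f(x) = (x + 6)·a(x) + (3x^2);  a(x) = (5x + 1)·(3x^2) + (x + 5);  (3x^2) = (3x + 6)·(x + 5) + (5). The last nonzero remainder is the constant 5 = gcd(f, a) in F_7. Back-substituting through the division chain expresses 5 = s(x)·a(x) + t(x)·f(x) with s(x) ≡ 6x^3 + 3x^2 + 2x + 1 (mod f), so (6x^3 + 3x^2 + 2x + 1)·a(x) ≡ 5 (mod f). Multiplying by 5^(-1) ≡ 3 in F_7 gives a(x)^(-1) ≡ 3·(6x^3 + 3x^2 + 2x + 1) ≡ 4x^3 + 2x^2 + 6x + 3 (mod f). Check: (x^3 + 3x^2 + x + 5)·(4x^3 + 2x^2 + 6x + 3) = 4x^6 + 2x^4 + x^3 + 4x^2 + 5x + 1 ≡ 1 (mod x^4 + 2x^3 + x^2 + 4x + 2).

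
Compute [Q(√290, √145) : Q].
[Q(√290, √145) : Q] = 4

[Q(√290):Q] = 2 (min poly x^2 - 290, irreducible since 290 is squarefree > 1). For the top step, suppose √145 ∈ Q(√290), say √145 = c + d√290 with c, d ∈ Q. Squaring: 145 = c^2 + 290d^2 + 2cd√290. Since √290 ∉ Q this forces 2cd = 0. If d = 0 then √145 = c ∈ Q, contradicting 145 squarefree > 1. If c = 0 then 145 = 290d^2, so 290·145 = (290d)^2 is a perfect square in Q — but 290·145 = 42050 is not a perfect square (since 290 and 145 are distinct squarefree integers). Contradiction. Hence √145 ∉ Q(√290), so x^2 - 145 stays irreducible over Q(√290) and [Q(√290, √145) : Q(√290)] = 2. By the tower law, [Q(√290, √145) : Q] = 2 · 2 = 4.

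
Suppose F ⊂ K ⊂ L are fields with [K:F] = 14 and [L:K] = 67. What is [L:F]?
[L:F] = 938

The tower law says that for any tower of field extensions F ⊂ K ⊂ L with finite degrees, [L:F] = [L:K] · [K:F]. Here this gives [L:F] = 67 · 14 = 938.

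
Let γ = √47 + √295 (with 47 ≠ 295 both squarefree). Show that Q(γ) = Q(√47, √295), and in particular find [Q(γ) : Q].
[Q(γ) : Q] = 4 (equivalently, Q(γ) = Q(√47, √295))

Obviously Q(γ) ⊆ Q(√47, √295), and [Q(√47, √295):Q] = 4 (since 47, 295 are distinct squarefree integers > 1 with 13865 not a perfect square). To show equality we compute the minimal polynomial of γ. From γ = √47 + √295: γ^2 = 47 + 2√(13865) + 295 = 342 + 2√(13865), so γ^2 - 342 = 2√(13865); squaring, (γ^2 - 342)^2 = 4·13865, i.e. γ^4 - 684γ^2 + 116964 - 55460 = 0, i.e. γ^4 - 684γ^2 + 61504 = 0. So γ is a root of x^4 - 684x^2 + 61504. This polynomial is irreducible over Q: it has no rational root (each ±√47 ± √295 is irrational), and any factorization into two quadratics over Q would force √(13865) ∈ Q (pairing opposite roots) or √47, √295 ∈ Q (other pairings), all impossible. Hence [Q(γ):Q] = 4 = [Q(√47, √295):Q], so Q(γ) = Q(√47, √295).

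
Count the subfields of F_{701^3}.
F_{701^3} has 2 subfields

The subfields of F_{p^n} are exactly the fields F_{p^d} for d | n (each is the fixed field of the unique index-d subgroup of Gal(F_{p^n}/F_p) ≅ Z/nZ). The divisors of n = 3 are {1, 3}, giving 2 subfields: F_{701^1}, F_{701^3}.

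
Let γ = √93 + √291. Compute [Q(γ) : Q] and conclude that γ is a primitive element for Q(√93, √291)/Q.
[Q(γ) : Q] = 4 (equivalently, Q(γ) = Q(√93, √291))

Obviously Q(γ) ⊆ Q(√93, √291), and [Q(√93, √291):Q] = 4 (since 93, 291 are distinct squarefree integers > 1 with 27063 not a perfect square). To show equality we compute the minimal polynomial of γ. From γ = √93 + √291: γ^2 = 93 + 2√(27063) + 291 = 384 + 2√(27063), so γ^2 - 384 = 2√(27063); squaring, (γ^2 - 384)^2 = 4·27063, i.e. γ^4 - 768γ^2 + 147456 - 108252 = 0, i.e. γ^4 - 768γ^2 + 39204 = 0. So γ is a root of x^4 - 768x^2 + 39204. This polynomial is irreducible over Q: it has no rational root (each ±√93 ± √291 is irrational), and any factorization into two quadratics over Q would force √(27063) ∈ Q (pairing opposite roots) or √93, √291 ∈ Q (other pairings), all impossible. Hence [Q(γ):Q] = 4 = [Q(√93, √291):Q], so Q(γ) = Q(√93, √291).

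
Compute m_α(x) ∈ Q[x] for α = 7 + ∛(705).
m_α(x) = x^3 - 21x^2 + 147x - 1048

Set β = α - 7 = ∛(705), so β^3 = 705. Then (α - 7)^3 - 705 = 0, i.e. α is a root of g(x) = (x - 7)^3 - 705 = x^3 - 21x^2 + 147x - 1048. Since g(x) = h(x - 7) where h(x) = x^3 - 705, and h is irreducible over Q (because 705 is not a perfect cube, so h has no rational root, and a monic cubic with no rational root is irreducible), g is also irreducible (irreducibility is preserved under the substitution x → x - 7). Hence m_α(x) = x^3 - 21x^2 + 147x - 1048.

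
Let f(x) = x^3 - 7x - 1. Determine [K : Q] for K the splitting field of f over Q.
[K : Q] = 6

By the rational root test, any rational root of the monic integer polynomial f(x) = x^3 - 7x - 1 must be an integer dividing the constant term -1, i.e. one of ±{1}. Evaluating: f(1) = -7, f(-1) = 5; none is 0, so f has no rational root and is therefore irreducible over Q (a cubic with no linear factor over a field is irreducible). For an irreducible cubic, the Galois group is A_3 or S_3 according as the discriminant disc(f) = -4a^3 - 27b^2 = -4·(-7)^3 - 27·(-1)^2 = 1345 is or is not a square in Q. Here disc(f) = 1345 is not a perfect square in Q, so the Galois group of f over Q is not contained in A_3 and must be all of S_3. The splitting field has degree |S_3| = 6 over Q, so [K : Q] = 6.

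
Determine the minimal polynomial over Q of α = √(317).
m_α(x) = x^2 - 317

α satisfies α^2 - 317 = 0, so x^2 - 317 annihilates α. Since d = 317 is squarefree and ≠ 1, it is not a perfect square in Q, so x^2 - 317 has no rational root and is therefore irreducible over Q (a degree-2 polynomial over a field is irreducible iff it has no root). Hence m_α(x) = x^2 - 317.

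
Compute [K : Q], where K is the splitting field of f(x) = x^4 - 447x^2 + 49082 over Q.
[K : Q] = 4

Solving the quadratic in x^2: x^2 = (447 ± √(447^2 - 4·49082))/2 = (447 ± √3481)/2 = (447 ± 59)/2, giving x^2 = 253 or x^2 = 194. So f(x) = (x^2 - 253)(x^2 - 194) and the roots of f are ±√253, ±√194. Hence the splitting field is K = Q(√253, √194). Since 253 and 194 are distinct squarefree integers > 1, their product 49082 is not a perfect square, so √194 ∉ Q(√253). By the tower law [K:Q] = [Q(√253,√194):Q(√253)] · [Q(√253):Q] = 2 · 2 = 4.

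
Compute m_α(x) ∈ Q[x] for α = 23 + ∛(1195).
m_α(x) = x^3 - 69x^2 + 1587x - 13362

Set β = α - 23 = ∛(1195), so β^3 = 1195. Then (α - 23)^3 - 1195 = 0, i.e. α is a root of g(x) = (x - 23)^3 - 1195 = x^3 - 69x^2 + 1587x - 13362. Since g(x) = h(x - 23) where h(x) = x^3 - 1195, and h is irreducible over Q (because 1195 is not a perfect cube, so h has no rational root, and a monic cubic with no rational root is irreducible), g is also irreducible (irreducibility is preserved under the substitution x → x - 23). Hence m_α(x) = x^3 - 69x^2 + 1587x - 13362.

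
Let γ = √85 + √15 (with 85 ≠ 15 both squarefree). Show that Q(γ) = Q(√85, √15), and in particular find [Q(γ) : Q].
[Q(γ) : Q] = 4 (equivalently, Q(γ) = Q(√85, √15))

Obviously Q(γ) ⊆ Q(√85, √15), and [Q(√85, √15):Q] = 4 (since 85, 15 are distinct squarefree integers > 1 with 1275 not a perfect square). To show equality we compute the minimal polynomial of γ. From γ = √85 + √15: γ^2 = 85 + 2√(1275) + 15 = 100 + 2√(1275), so γ^2 - 100 = 2√(1275); squaring, (γ^2 - 100)^2 = 4·1275, i.e. γ^4 - 200γ^2 + 10000 - 5100 = 0, i.e. γ^4 - 200γ^2 + 4900 = 0. So γ is a root of x^4 - 200x^2 + 4900. This polynomial is irreducible over Q: it has no rational root (each ±√85 ± √15 is irrational), and any factorization into two quadratics over Q would force √(1275) ∈ Q (pairing opposite roots) or √85, √15 ∈ Q (other pairings), all impossible. Hence [Q(γ):Q] = 4 = [Q(√85, √15):Q], so Q(γ) = Q(√85, √15).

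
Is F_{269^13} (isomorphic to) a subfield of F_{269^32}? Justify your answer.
No: F_{269^13} is not a subfield of F_{269^32}

F_{p^m} embeds in F_{p^n} iff m | n. Here 13 ∤ 32 (since 32 = 2·13 + 6 with remainder 6 ≠ 0), so F_{269^13} is not a subfield of F_{269^32}. Equivalently: if it were, the tower law would give 13 = [F_{269^13}:F_269] dividing [F_{269^32}:F_269] = 32, contradiction.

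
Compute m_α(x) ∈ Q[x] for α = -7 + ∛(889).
m_α(x) = x^3 + 21x^2 + 147x - 546

Set β = α + 7 = ∛(889), so β^3 = 889. Then (α + 7)^3 - 889 = 0, i.e. α is a root of g(x) = (x + 7)^3 - 889 = x^3 + 21x^2 + 147x - 546. Since g(x) = h(x + 7) where h(x) = x^3 - 889, and h is irreducible over Q (because 889 is not a perfect cube, so h has no rational root, and a monic cubic with no rational root is irreducible), g is also irreducible (irreducibility is preserved under the substitution x → x + 7). Hence m_α(x) = x^3 + 21x^2 + 147x - 546.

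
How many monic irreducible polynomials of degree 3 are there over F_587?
There are 67420472 monic irreducible polynomials of degree 3 over F_587

Each element of F_{587^3} that lies in no proper subfield is a root of exactly one monic irreducible of degree 3 over F_587, and each such polynomial has 3 distinct roots in F_{587^3}. By Möbius inversion the count is N_587(3) = (1/3) Σ_{d|3} μ(3/d) · 587^d = (1/3)(μ(3)·587^1 + μ(1)·587^3) = 202261416/3 = 67420472.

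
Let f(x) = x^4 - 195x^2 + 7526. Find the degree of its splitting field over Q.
[K : Q] = 4

Solving the quadratic in x^2: x^2 = (195 ± √(195^2 - 4·7526))/2 = (195 ± √7921)/2 = (195 ± 89)/2, giving x^2 = 142 or x^2 = 53. So f(x) = (x^2 - 142)(x^2 - 53) and the roots of f are ±√142, ±√53. Hence the splitting field is K = Q(√142, √53). Since 142 and 53 are distinct squarefree integers > 1, their product 7526 is not a perfect square, so √53 ∉ Q(√142). By the tower law [K:Q] = [Q(√142,√53):Q(√142)] · [Q(√142):Q] = 2 · 2 = 4.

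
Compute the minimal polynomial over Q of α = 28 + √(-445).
m_α(x) = x^2 - 56x + 1229

From α - 28 = √(-445), squaring gives (α - 28)^2 = -445, i.e. α^2 - 56α + 784 = -445, so α^2 - 56α + 1229 = 0. The discriminant of x^2 - 56x + 1229 is (-56)^2 - 4·(1229) = 3136 - 4916 = -1780, and 4·(-445) is not a perfect square in Q since -445 is squarefree and ≠ 1. Hence x^2 - 56x + 1229 is irreducible over Q and is the minimal polynomial of α.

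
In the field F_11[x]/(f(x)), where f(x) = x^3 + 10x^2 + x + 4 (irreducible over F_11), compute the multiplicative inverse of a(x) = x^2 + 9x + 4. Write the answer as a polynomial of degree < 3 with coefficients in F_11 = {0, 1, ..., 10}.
a(x)^(-1) ≡ 8x^2 + 3x + 9 (mod f(x))

Since f is irreducible over F_11, F_11[x]/(f) is a field and a(x) ≠ 0 has an inverse. Apply the extended Euclidean algorithm to f(x) and a(x) in F_11[x]: f(x) = (x + 1)·a(x) + (10x);  a(x) = (10x + 2)·(10x) + (4). The last nonzero remainder is the constant 4 = gcd(f, a) in F_11. Back-substituting through the division chain expresses 4 = s(x)·a(x) + t(x)·f(x) with s(x) ≡ 10x^2 + x + 3 (mod f), so (10x^2 + x + 3)·a(x) ≡ 4 (mod f). Multiplying by 4^(-1) ≡ 3 in F_11 gives a(x)^(-1) ≡ 3·(10x^2 + x + 3) ≡ 8x^2 + 3x + 9 (mod f). Check: (x^2 + 9x + 4)·(8x^2 + 3x + 9) = 8x^4 + 9x^3 + 2x^2 + 5x + 3 ≡ 1 (mod x^3 + 10x^2 + x + 4).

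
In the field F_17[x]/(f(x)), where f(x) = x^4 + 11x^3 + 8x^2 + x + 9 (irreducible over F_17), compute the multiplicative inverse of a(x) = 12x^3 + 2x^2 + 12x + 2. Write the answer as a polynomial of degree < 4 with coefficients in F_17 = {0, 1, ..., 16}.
a(x)^(-1) ≡ 12x^3 + 12x^2 + 10x + 15 (mod f(x))

Since f is irreducible over F_17, F_17[x]/(f) is a field and a(x) ≠ 0 has an inverse. Apply the extended Euclidean algorithm to f(x) and a(x) in F_17[x]: f(x) = (10x + 12)·a(x) + (7x + 2);  a(x) = (9x^2 + 5x + 10)·(7x + 2) + (16). The last nonzero remainder is the constant 16 = gcd(f, a) in F_17. Back-substituting through the division chain expresses 16 = s(x)·a(x) + t(x)·f(x) with s(x) ≡ 5x^3 + 5x^2 + 7x + 2 (mod f), so (5x^3 + 5x^2 + 7x + 2)·a(x) ≡ 16 (mod f). Multiplying by 16^(-1) ≡ 16 in F_17 gives a(x)^(-1) ≡ 16·(5x^3 + 5x^2 + 7x + 2) ≡ 12x^3 + 12x^2 + 10x + 15 (mod f). Check: (12x^3 + 2x^2 + 12x + 2)·(12x^3 + 12x^2 + 10x + 15) = 8x^6 + 15x^5 + 16x^4 + 11x^3 + 4x^2 + 13x + 13 ≡ 1 (mod x^4 + 11x^3 + 8x^2 + x + 9).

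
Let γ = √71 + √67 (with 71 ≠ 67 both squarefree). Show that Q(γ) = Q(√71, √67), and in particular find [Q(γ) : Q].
[Q(γ) : Q] = 4 (equivalently, Q(γ) = Q(√71, √67))

Obviously Q(γ) ⊆ Q(√71, √67), and [Q(√71, √67):Q] = 4 (since 71, 67 are distinct squarefree integers > 1 with 4757 not a perfect square). To show equality we compute the minimal polynomial of γ. From γ = √71 + √67: γ^2 = 71 + 2√(4757) + 67 = 138 + 2√(4757), so γ^2 - 138 = 2√(4757); squaring, (γ^2 - 138)^2 = 4·4757, i.e. γ^4 - 276γ^2 + 19044 - 19028 = 0, i.e. γ^4 - 276γ^2 + 16 = 0. So γ is a root of x^4 - 276x^2 + 16. This polynomial is irreducible over Q: it has no rational root (each ±√71 ± √67 is irrational), and any factorization into two quadratics over Q would force √(4757) ∈ Q (pairing opposite roots) or √71, √67 ∈ Q (other pairings), all impossible. Hence [Q(γ):Q] = 4 = [Q(√71, √67):Q], so Q(γ) = Q(√71, √67).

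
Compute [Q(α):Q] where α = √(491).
[Q(α):Q] = 2

[Q(α):Q] equals the degree of the minimal polynomial of α. Here α^2 = 491 and x^2 - 491 is irreducible (d = 491 is squarefree, ≠ 1, hence not a square), so deg(m_α) = 2. Thus [Q(α):Q] = 2.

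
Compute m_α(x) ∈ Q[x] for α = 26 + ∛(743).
m_α(x) = x^3 - 78x^2 + 2028x - 18319

Set β = α - 26 = ∛(743), so β^3 = 743. Then (α - 26)^3 - 743 = 0, i.e. α is a root of g(x) = (x - 26)^3 - 743 = x^3 - 78x^2 + 2028x - 18319. Since g(x) = h(x - 26) where h(x) = x^3 - 743, and h is irreducible over Q (because 743 is not a perfect cube, so h has no rational root, and a monic cubic with no rational root is irreducible), g is also irreducible (irreducibility is preserved under the substitution x → x - 26). Hence m_α(x) = x^3 - 78x^2 + 2028x - 18319.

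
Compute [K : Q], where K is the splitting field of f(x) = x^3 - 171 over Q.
[K : Q] = 6

The roots of x^3 - 171 are ∛171, ω∛171, ω^2∛171 where ω = e^(2πi/3) is a primitive cube root of unity, so K = Q(∛171, ω). Now [Q(∛171):Q] = 3 (since 171 is not a perfect cube, x^3 - 171 is irreducible) and [Q(ω):Q] = 2. Both 2 and 3 divide [K:Q], and [K:Q] ≤ 3·2 = 6, so [K:Q] = 6. (Equivalently: Q(∛171) ⊂ R but ω ∉ R, so [K : Q(∛171)] = 2.)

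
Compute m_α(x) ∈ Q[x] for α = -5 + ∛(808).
m_α(x) = x^3 + 15x^2 + 75x - 683

Set β = α + 5 = ∛(808), so β^3 = 808. Then (α + 5)^3 - 808 = 0, i.e. α is a root of g(x) = (x + 5)^3 - 808 = x^3 + 15x^2 + 75x - 683. Since g(x) = h(x + 5) where h(x) = x^3 - 808, and h is irreducible over Q (because 808 is not a perfect cube, so h has no rational root, and a monic cubic with no rational root is irreducible), g is also irreducible (irreducibility is preserved under the substitution x → x + 5). Hence m_α(x) = x^3 + 15x^2 + 75x - 683.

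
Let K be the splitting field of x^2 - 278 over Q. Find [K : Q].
[K : Q] = 2

f(x) = x^2 - 278 factors as (x - √278)(x + √278). The splitting field is K = Q(√278). Since 278 is squarefree and > 1, it is not a perfect square, so x^2 - 278 is irreducible over Q and [Q(√278) : Q] = 2. Hence [K : Q] = 2.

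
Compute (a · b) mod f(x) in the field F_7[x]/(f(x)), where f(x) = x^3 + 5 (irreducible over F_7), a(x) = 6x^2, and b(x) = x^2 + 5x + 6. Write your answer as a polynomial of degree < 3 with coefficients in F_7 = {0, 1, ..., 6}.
a · b ≡ x^2 + 5x + 4 (mod f(x))

Multiply in F_7[x]: a(x)·b(x) = (6x^2)·(x^2 + 5x + 6) = 6x^4 + 2x^3 + x^2. This has degree ≥ 3, so divide by f(x) over F_7: 6x^4 + 2x^3 + x^2 = (6x + 2)·(x^3 + 5) + (x^2 + 5x + 4). Hence a·b ≡ x^2 + 5x + 4 (mod f). (F_7[x]/(f) is a field with 7^3 = 343 elements since f is irreducible of degree 3.)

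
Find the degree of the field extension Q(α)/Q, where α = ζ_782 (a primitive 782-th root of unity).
[Q(α):Q] = 352

The minimal polynomial of ζ_782 over Q is the 782-th cyclotomic polynomial Φ_782(x), which is irreducible over Q and has degree φ(782) = 352. Hence [Q(α):Q] = φ(782) = 352.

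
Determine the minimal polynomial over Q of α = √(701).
m_α(x) = x^2 - 701

α satisfies α^2 - 701 = 0, so x^2 - 701 annihilates α. Since d = 701 is squarefree and ≠ 1, it is not a perfect square in Q, so x^2 - 701 has no rational root and is therefore irreducible over Q (a degree-2 polynomial over a field is irreducible iff it has no root). Hence m_α(x) = x^2 - 701.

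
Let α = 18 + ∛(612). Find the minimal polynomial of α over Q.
m_α(x) = x^3 - 54x^2 + 972x - 6444

Set β = α - 18 = ∛(612), so β^3 = 612. Then (α - 18)^3 - 612 = 0, i.e. α is a root of g(x) = (x - 18)^3 - 612 = x^3 - 54x^2 + 972x - 6444. Since g(x) = h(x - 18) where h(x) = x^3 - 612, and h is irreducible over Q (because 612 is not a perfect cube, so h has no rational root, and a monic cubic with no rational root is irreducible), g is also irreducible (irreducibility is preserved under the substitution x → x - 18). Hence m_α(x) = x^3 - 54x^2 + 972x - 6444.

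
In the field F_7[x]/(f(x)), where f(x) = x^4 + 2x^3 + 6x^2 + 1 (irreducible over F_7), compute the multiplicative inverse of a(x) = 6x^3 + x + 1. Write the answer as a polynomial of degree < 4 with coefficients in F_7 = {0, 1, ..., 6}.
a(x)^(-1) ≡ 5x^3 + 5x^2 + 4x + 1 (mod f(x))

Since f is irreducible over F_7, F_7[x]/(f) is a field and a(x) ≠ 0 has an inverse. Apply the extended Euclidean algorithm to f(x) and a(x) in F_7[x]: f(x) = (6x + 5)·a(x) + (3x + 3);  a(x) = (2x^2 + 5x)·(3x + 3) + (1). The last nonzero remainder is the constant 1 = gcd(f, a) in F_7. Back-substituting through the division chain expresses 1 = s(x)·a(x) + t(x)·f(x) with s(x) ≡ 5x^3 + 5x^2 + 4x + 1 (mod f), so a(x)^(-1) ≡ s(x) = 5x^3 + 5x^2 + 4x + 1 (mod f). Check: (6x^3 + x + 1)·(5x^3 + 5x^2 + 4x + 1) = 2x^6 + 2x^5 + x^4 + 2x^3 + 2x^2 + 5x + 1 ≡ 1 (mod x^4 + 2x^3 + 6x^2 + 1).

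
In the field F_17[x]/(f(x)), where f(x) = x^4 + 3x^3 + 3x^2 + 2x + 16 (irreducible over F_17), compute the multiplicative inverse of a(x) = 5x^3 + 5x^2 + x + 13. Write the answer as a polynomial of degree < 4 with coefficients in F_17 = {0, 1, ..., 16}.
a(x)^(-1) ≡ 3x^3 + 3x^2 + 11x + 1 (mod f(x))

Since f is irreducible over F_17, F_17[x]/(f) is a field and a(x) ≠ 0 has an inverse. Apply the extended Euclidean algorithm to f(x) and a(x) in F_17[x]: f(x) = (7x + 14)·a(x) + (11x^2 + 16x + 4);  a(x) = (2x + 13)·(11x^2 + 16x + 4) + (6x + 12);  (11x^2 + 16x + 4) = (16x + 16)·(6x + 12) + (16). The last nonzero remainder is the constant 16 = gcd(f, a) in F_17. Back-substituting through the division chain expresses 16 = s(x)·a(x) + t(x)·f(x) with s(x) ≡ 14x^3 + 14x^2 + 6x + 16 (mod f), so (14x^3 + 14x^2 + 6x + 16)·a(x) ≡ 16 (mod f). Multiplying by 16^(-1) ≡ 16 in F_17 gives a(x)^(-1) ≡ 16·(14x^3 + 14x^2 + 6x + 16) ≡ 3x^3 + 3x^2 + 11x + 1 (mod f). Check: (5x^3 + 5x^2 + x + 13)·(3x^3 + 3x^2 + 11x + 1) = 15x^6 + 13x^5 + 5x^4 + 4x^2 + 8x + 13 ≡ 1 (mod x^4 + 3x^3 + 3x^2 + 2x + 16).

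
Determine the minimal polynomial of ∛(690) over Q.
m_α(x) = x^3 - 690

α satisfies α^3 = 690, so x^3 - 690 annihilates α. By the rational root test, a rational root p/q (in lowest terms) of x^3 - 690 would satisfy p^3 = 690 q^3, forcing q = 1 and p^3 = 690; but 690 is not a perfect cube, contradiction. A monic cubic over Q with no rational root is irreducible (any nontrivial factorization would include a linear factor). Hence x^3 - 690 is the minimal polynomial of α, and in particular [Q(α):Q] = 3.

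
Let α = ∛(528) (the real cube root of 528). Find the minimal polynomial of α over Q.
m_α(x) = x^3 - 528

α satisfies α^3 = 528, so x^3 - 528 annihilates α. By the rational root test, a rational root p/q (in lowest terms) of x^3 - 528 would satisfy p^3 = 528 q^3, forcing q = 1 and p^3 = 528; but 528 is not a perfect cube, contradiction. A monic cubic over Q with no rational root is irreducible (any nontrivial factorization would include a linear factor). Hence x^3 - 528 is the minimal polynomial of α, and in particular [Q(α):Q] = 3.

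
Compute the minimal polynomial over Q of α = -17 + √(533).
m_α(x) = x^2 + 34x - 244

From α + 17 = √(533), squaring gives (α + 17)^2 = 533, i.e. α^2 + 34α + 289 = 533, so α^2 + 34α - 244 = 0. The discriminant of x^2 + 34x - 244 is (34)^2 - 4·(-244) = 1156 + 976 = 2132, and 4·(533) is not a perfect square in Q since 533 is squarefree and ≠ 1. Hence x^2 + 34x - 244 is irreducible over Q and is the minimal polynomial of α.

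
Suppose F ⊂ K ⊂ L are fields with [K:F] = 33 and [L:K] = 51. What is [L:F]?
[L:F] = 1683

The tower law says that for any tower of field extensions F ⊂ K ⊂ L with finite degrees, [L:F] = [L:K] · [K:F]. Here this gives [L:F] = 51 · 33 = 1683.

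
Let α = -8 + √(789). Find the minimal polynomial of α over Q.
m_α(x) = x^2 + 16x - 725

From α + 8 = √(789), squaring gives (α + 8)^2 = 789, i.e. α^2 + 16α + 64 = 789, so α^2 + 16α - 725 = 0. The discriminant of x^2 + 16x - 725 is (16)^2 - 4·(-725) = 256 + 2900 = 3156, and 4·(789) is not a perfect square in Q since 789 is squarefree and ≠ 1. Hence x^2 + 16x - 725 is irreducible over Q and is the minimal polynomial of α.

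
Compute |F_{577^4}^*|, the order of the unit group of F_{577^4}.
|F_{577^4}^*| = 110841719040

F_{577^4} has 577^4 = 110841719041 elements; its multiplicative group consists of all nonzero elements, so |F_{577^4}^*| = 110841719041 - 1 = 110841719040. (It is cyclic since any finite subgroup of the multiplicative group of a field is cyclic.)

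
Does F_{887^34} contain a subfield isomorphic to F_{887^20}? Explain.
No: F_{887^20} is not a subfield of F_{887^34}

F_{p^m} embeds in F_{p^n} iff m | n. Here 20 ∤ 34 (since 34 = 1·20 + 14 with remainder 14 ≠ 0), so F_{887^20} is not a subfield of F_{887^34}. Equivalently: if it were, the tower law would give 20 = [F_{887^20}:F_887] dividing [F_{887^34}:F_887] = 34, contradiction.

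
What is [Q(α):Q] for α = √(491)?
[Q(α):Q] = 2

[Q(α):Q] equals the degree of the minimal polynomial of α. Here α^2 = 491 and x^2 - 491 is irreducible (d = 491 is squarefree, ≠ 1, hence not a square), so deg(m_α) = 2. Thus [Q(α):Q] = 2.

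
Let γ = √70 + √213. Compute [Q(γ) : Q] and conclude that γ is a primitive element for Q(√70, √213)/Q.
[Q(γ) : Q] = 4 (equivalently, Q(γ) = Q(√70, √213))

Obviously Q(γ) ⊆ Q(√70, √213), and [Q(√70, √213):Q] = 4 (since 70, 213 are distinct squarefree integers > 1 with 14910 not a perfect square). To show equality we compute the minimal polynomial of γ. From γ = √70 + √213: γ^2 = 70 + 2√(14910) + 213 = 283 + 2√(14910), so γ^2 - 283 = 2√(14910); squaring, (γ^2 - 283)^2 = 4·14910, i.e. γ^4 - 566γ^2 + 80089 - 59640 = 0, i.e. γ^4 - 566γ^2 + 20449 = 0. So γ is a root of x^4 - 566x^2 + 20449. This polynomial is irreducible over Q: it has no rational root (each ±√70 ± √213 is irrational), and any factorization into two quadratics over Q would force √(14910) ∈ Q (pairing opposite roots) or √70, √213 ∈ Q (other pairings), all impossible. Hence [Q(γ):Q] = 4 = [Q(√70, √213):Q], so Q(γ) = Q(√70, √213).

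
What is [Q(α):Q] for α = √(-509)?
[Q(α):Q] = 2

[Q(α):Q] equals the degree of the minimal polynomial of α. Here α^2 = -509 and x^2 + 509 is irreducible (d = -509 is squarefree, ≠ 1, hence not a square), so deg(m_α) = 2. Thus [Q(α):Q] = 2.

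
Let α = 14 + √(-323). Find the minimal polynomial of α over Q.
m_α(x) = x^2 - 28x + 519

From α - 14 = √(-323), squaring gives (α - 14)^2 = -323, i.e. α^2 - 28α + 196 = -323, so α^2 - 28α + 519 = 0. The discriminant of x^2 - 28x + 519 is (-28)^2 - 4·(519) = 784 - 2076 = -1292, and 4·(-323) is not a perfect square in Q since -323 is squarefree and ≠ 1. Hence x^2 - 28x + 519 is irreducible over Q and is the minimal polynomial of α.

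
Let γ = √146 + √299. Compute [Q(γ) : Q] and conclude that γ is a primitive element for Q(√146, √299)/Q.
[Q(γ) : Q] = 4 (equivalently, Q(γ) = Q(√146, √299))

Obviously Q(γ) ⊆ Q(√146, √299), and [Q(√146, √299):Q] = 4 (since 146, 299 are distinct squarefree integers > 1 with 43654 not a perfect square). To show equality we compute the minimal polynomial of γ. From γ = √146 + √299: γ^2 = 146 + 2√(43654) + 299 = 445 + 2√(43654), so γ^2 - 445 = 2√(43654); squaring, (γ^2 - 445)^2 = 4·43654, i.e. γ^4 - 890γ^2 + 198025 - 174616 = 0, i.e. γ^4 - 890γ^2 + 23409 = 0. So γ is a root of x^4 - 890x^2 + 23409. This polynomial is irreducible over Q: it has no rational root (each ±√146 ± √299 is irrational), and any factorization into two quadratics over Q would force √(43654) ∈ Q (pairing opposite roots) or √146, √299 ∈ Q (other pairings), all impossible. Hence [Q(γ):Q] = 4 = [Q(√146, √299):Q], so Q(γ) = Q(√146, √299).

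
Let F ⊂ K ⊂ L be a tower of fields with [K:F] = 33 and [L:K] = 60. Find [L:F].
[L:F] = 1980

The tower law says that for any tower of field extensions F ⊂ K ⊂ L with finite degrees, [L:F] = [L:K] · [K:F]. Here this gives [L:F] = 60 · 33 = 1980.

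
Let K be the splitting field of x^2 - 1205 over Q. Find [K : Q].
[K : Q] = 2

f(x) = x^2 - 1205 factors as (x - √1205)(x + √1205). The splitting field is K = Q(√1205). Since 1205 is squarefree and > 1, it is not a perfect square, so x^2 - 1205 is irreducible over Q and [Q(√1205) : Q] = 2. Hence [K : Q] = 2.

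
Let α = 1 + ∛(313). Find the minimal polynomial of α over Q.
m_α(x) = x^3 - 3x^2 + 3x - 314

Set β = α - 1 = ∛(313), so β^3 = 313. Then (α - 1)^3 - 313 = 0, i.e. α is a root of g(x) = (x - 1)^3 - 313 = x^3 - 3x^2 + 3x - 314. Since g(x) = h(x - 1) where h(x) = x^3 - 313, and h is irreducible over Q (because 313 is not a perfect cube, so h has no rational root, and a monic cubic with no rational root is irreducible), g is also irreducible (irreducibility is preserved under the substitution x → x - 1). Hence m_α(x) = x^3 - 3x^2 + 3x - 314.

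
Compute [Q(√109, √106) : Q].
[Q(√109, √106) : Q] = 4

[Q(√109):Q] = 2 (min poly x^2 - 109, irreducible since 109 is squarefree > 1). For the top step, suppose √106 ∈ Q(√109), say √106 = c + d√109 with c, d ∈ Q. Squaring: 106 = c^2 + 109d^2 + 2cd√109. Since √109 ∉ Q this forces 2cd = 0. If d = 0 then √106 = c ∈ Q, contradicting 106 squarefree > 1. If c = 0 then 106 = 109d^2, so 109·106 = (109d)^2 is a perfect square in Q — but 109·106 = 11554 is not a perfect square (since 109 and 106 are distinct squarefree integers). Contradiction. Hence √106 ∉ Q(√109), so x^2 - 106 stays irreducible over Q(√109) and [Q(√109, √106) : Q(√109)] = 2. By the tower law, [Q(√109, √106) : Q] = 2 · 2 = 4.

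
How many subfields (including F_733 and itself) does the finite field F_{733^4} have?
F_{733^4} has 3 subfields

The subfields of F_{p^n} are exactly the fields F_{p^d} for d | n (each is the fixed field of the unique index-d subgroup of Gal(F_{p^n}/F_p) ≅ Z/nZ). The divisors of n = 4 are {1, 2, 4}, giving 3 subfields: F_{733^1}, F_{733^2}, F_{733^4}.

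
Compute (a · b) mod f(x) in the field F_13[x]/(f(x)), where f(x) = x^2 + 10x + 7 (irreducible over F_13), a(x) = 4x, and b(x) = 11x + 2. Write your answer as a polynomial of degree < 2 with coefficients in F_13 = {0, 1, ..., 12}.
a · b ≡ 10x + 4 (mod f(x))

Multiply in F_13[x]: a(x)·b(x) = (4x)·(11x + 2) = 5x^2 + 8x. This has degree ≥ 2, so divide by f(x) over F_13: 5x^2 + 8x = (5)·(x^2 + 10x + 7) + (10x + 4). Hence a·b ≡ 10x + 4 (mod f). (F_13[x]/(f) is a field with 13^2 = 169 elements since f is irreducible of degree 2.)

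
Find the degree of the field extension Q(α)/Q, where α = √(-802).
[Q(α):Q] = 2

[Q(α):Q] equals the degree of the minimal polynomial of α. Here α^2 = -802 and x^2 + 802 is irreducible (d = -802 is squarefree, ≠ 1, hence not a square), so deg(m_α) = 2. Thus [Q(α):Q] = 2.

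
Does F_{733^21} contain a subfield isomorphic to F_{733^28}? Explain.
No: F_{733^28} is not a subfield of F_{733^21}

F_{p^m} embeds in F_{p^n} iff m | n. Here 28 ∤ 21 (since 21 = 0·28 + 21 with remainder 21 ≠ 0), so F_{733^28} is not a subfield of F_{733^21}. Equivalently: if it were, the tower law would give 28 = [F_{733^28}:F_733] dividing [F_{733^21}:F_733] = 21, contradiction.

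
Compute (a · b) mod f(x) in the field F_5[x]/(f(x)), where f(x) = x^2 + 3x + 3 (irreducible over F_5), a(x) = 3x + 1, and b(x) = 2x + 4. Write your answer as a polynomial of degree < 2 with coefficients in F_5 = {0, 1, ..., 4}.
a · b ≡ x + 1 (mod f(x))

Multiply in F_5[x]: a(x)·b(x) = (3x + 1)·(2x + 4) = x^2 + 4x + 4. This has degree ≥ 2, so divide by f(x) over F_5: x^2 + 4x + 4 = (1)·(x^2 + 3x + 3) + (x + 1). Hence a·b ≡ x + 1 (mod f). (F_5[x]/(f) is a field with 5^2 = 25 elements since f is irreducible of degree 2.)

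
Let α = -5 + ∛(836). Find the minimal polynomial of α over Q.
m_α(x) = x^3 + 15x^2 + 75x - 711

Set β = α + 5 = ∛(836), so β^3 = 836. Then (α + 5)^3 - 836 = 0, i.e. α is a root of g(x) = (x + 5)^3 - 836 = x^3 + 15x^2 + 75x - 711. Since g(x) = h(x + 5) where h(x) = x^3 - 836, and h is irreducible over Q (because 836 is not a perfect cube, so h has no rational root, and a monic cubic with no rational root is irreducible), g is also irreducible (irreducibility is preserved under the substitution x → x + 5). Hence m_α(x) = x^3 + 15x^2 + 75x - 711.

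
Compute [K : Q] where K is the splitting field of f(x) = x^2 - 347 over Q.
[K : Q] = 2

f(x) = x^2 - 347 factors as (x - √347)(x + √347). The splitting field is K = Q(√347). Since 347 is squarefree and > 1, it is not a perfect square, so x^2 - 347 is irreducible over Q and [Q(√347) : Q] = 2. Hence [K : Q] = 2.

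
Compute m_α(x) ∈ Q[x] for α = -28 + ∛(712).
m_α(x) = x^3 + 84x^2 + 2352x + 21240

Set β = α + 28 = ∛(712), so β^3 = 712. Then (α + 28)^3 - 712 = 0, i.e. α is a root of g(x) = (x + 28)^3 - 712 = x^3 + 84x^2 + 2352x + 21240. Since g(x) = h(x + 28) where h(x) = x^3 - 712, and h is irreducible over Q (because 712 is not a perfect cube, so h has no rational root, and a monic cubic with no rational root is irreducible), g is also irreducible (irreducibility is preserved under the substitution x → x + 28). Hence m_α(x) = x^3 + 84x^2 + 2352x + 21240.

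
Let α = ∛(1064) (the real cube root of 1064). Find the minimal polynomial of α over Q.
m_α(x) = x^3 - 1064

α satisfies α^3 = 1064, so x^3 - 1064 annihilates α. By the rational root test, a rational root p/q (in lowest terms) of x^3 - 1064 would satisfy p^3 = 1064 q^3, forcing q = 1 and p^3 = 1064; but 1064 is not a perfect cube, contradiction. A monic cubic over Q with no rational root is irreducible (any nontrivial factorization would include a linear factor). Hence x^3 - 1064 is the minimal polynomial of α, and in particular [Q(α):Q] = 3.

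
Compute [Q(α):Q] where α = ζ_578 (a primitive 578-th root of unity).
[Q(α):Q] = 272

The minimal polynomial of ζ_578 over Q is the 578-th cyclotomic polynomial Φ_578(x), which is irreducible over Q and has degree φ(578) = 272. Hence [Q(α):Q] = φ(578) = 272.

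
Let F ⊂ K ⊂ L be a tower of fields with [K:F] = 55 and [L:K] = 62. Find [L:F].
[L:F] = 3410

The tower law says that for any tower of field extensions F ⊂ K ⊂ L with finite degrees, [L:F] = [L:K] · [K:F]. Here this gives [L:F] = 62 · 55 = 3410.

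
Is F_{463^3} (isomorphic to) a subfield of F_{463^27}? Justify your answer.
Yes: F_{463^3} is a subfield of F_{463^27}

F_{p^m} embeds in F_{p^n} iff m | n (since F_{p^n} is the splitting field of x^(p^n) - x, and F_{p^m} ⊂ F_{p^n} forces p^n to be a power of p^m, i.e. m | n; conversely if m | n then every root of x^(p^m) - x is a root of x^(p^n) - x). Here 3 | 27 (since 27 = 9·3), so F_{463^3} is a subfield of F_{463^27}, and [F_{463^27} : F_{463^3}] = 27/3 = 9.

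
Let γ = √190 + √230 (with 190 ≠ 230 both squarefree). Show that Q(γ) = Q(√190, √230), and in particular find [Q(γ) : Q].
[Q(γ) : Q] = 4 (equivalently, Q(γ) = Q(√190, √230))

Obviously Q(γ) ⊆ Q(√190, √230), and [Q(√190, √230):Q] = 4 (since 190, 230 are distinct squarefree integers > 1 with 43700 not a perfect square). To show equality we compute the minimal polynomial of γ. From γ = √190 + √230: γ^2 = 190 + 2√(43700) + 230 = 420 + 2√(43700), so γ^2 - 420 = 2√(43700); squaring, (γ^2 - 420)^2 = 4·43700, i.e. γ^4 - 840γ^2 + 176400 - 174800 = 0, i.e. γ^4 - 840γ^2 + 1600 = 0. So γ is a root of x^4 - 840x^2 + 1600. This polynomial is irreducible over Q: it has no rational root (each ±√190 ± √230 is irrational), and any factorization into two quadratics over Q would force √(43700) ∈ Q (pairing opposite roots) or √190, √230 ∈ Q (other pairings), all impossible. Hence [Q(γ):Q] = 4 = [Q(√190, √230):Q], so Q(γ) = Q(√190, √230).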